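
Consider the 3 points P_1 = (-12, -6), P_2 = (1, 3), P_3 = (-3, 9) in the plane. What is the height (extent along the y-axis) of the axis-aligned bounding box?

15

max y = 9, min y = -6, so height = 15.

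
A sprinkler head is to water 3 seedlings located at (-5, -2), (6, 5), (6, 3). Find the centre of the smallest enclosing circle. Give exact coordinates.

Call the three points A, B, C in the order given.
Side lengths²: AB² = 170, AC² = 146, BC² = 4.
Since AB² = 170 ≥ 146 + 4 = 150, the angle opposite AB is not acute, so the smallest enclosing circle has AB as diameter.
Centre = midpoint of AB = (0.5, 1.5), r² = 170/4 = 42.5.
Centre = (0.5, 1.5).

(0.5, 1.5)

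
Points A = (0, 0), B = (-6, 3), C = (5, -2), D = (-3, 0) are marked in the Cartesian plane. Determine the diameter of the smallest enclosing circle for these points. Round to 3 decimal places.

A smallest enclosing disk is always determined by at most three of the input points on its boundary.
The farthest pair is B–C with squared distance 146. The circle on this segment as diameter has centre (-0.5, 0.5) and r² = 146/4 = 36.5.
Check A: distance² to centre = 0.5 ≤ 36.5, so it lies inside.
All remaining points lie in this disk, and no smaller disk contains both endpoints, so this is the minimum enclosing circle.
Diameter = 2r = 2√(36.5) ≈ 12.083.

12.083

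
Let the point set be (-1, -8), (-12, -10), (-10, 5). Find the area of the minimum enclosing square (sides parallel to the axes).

The bounding box has width 11 and height 15.
An axis-aligned square enclosing the set must have side ≥ max(width, height).
So the minimum side is max(11, 15) = 15.
Area = 15² = 225.

225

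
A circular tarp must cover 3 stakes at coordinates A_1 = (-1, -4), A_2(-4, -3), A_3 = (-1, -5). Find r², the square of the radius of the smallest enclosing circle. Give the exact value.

3.25

Side lengths²: A_1A_2² = 10, A_1A_3² = 1, A_2A_3² = 13.
Since A_2A_3² = 13 ≥ 10 + 1 = 11, the angle opposite A_2A_3 is not acute, so the smallest enclosing circle has A_2A_3 as diameter.
Centre = midpoint of A_2A_3 = (-2.5, -4), r² = 13/4 = 3.25.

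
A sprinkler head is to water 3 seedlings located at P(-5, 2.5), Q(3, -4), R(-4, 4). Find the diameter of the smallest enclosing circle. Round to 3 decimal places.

Side lengths²: PQ² = 106.25, PR² = 3.25, QR² = 113.
Since QR² = 113 ≥ 106.25 + 3.25 = 109.5, the angle opposite QR is not acute, so the smallest enclosing circle has QR as diameter.
Centre = midpoint of QR = (-0.5, 0), r² = 113/4 = 28.25.
Diameter = 2r = 2√(28.25) ≈ 10.630.

10.630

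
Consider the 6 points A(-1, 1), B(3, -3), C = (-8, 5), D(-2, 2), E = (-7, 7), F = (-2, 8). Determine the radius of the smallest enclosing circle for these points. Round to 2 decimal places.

7.07

The farthest pair is B–E with squared distance 200. The circle on this segment as diameter has centre (-2, 2) and r² = 200/4 = 50.
Check A: distance² to centre = 2 ≤ 50, so it lies inside.
All remaining points lie in this disk, and no smaller disk contains both endpoints, so this is the minimum enclosing circle.
r = √50 ≈ 7.07.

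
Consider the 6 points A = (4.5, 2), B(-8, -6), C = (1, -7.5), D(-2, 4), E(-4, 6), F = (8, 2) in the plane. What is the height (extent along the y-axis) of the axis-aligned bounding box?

13.5

max y = 6, min y = -7.5, so height = 13.5.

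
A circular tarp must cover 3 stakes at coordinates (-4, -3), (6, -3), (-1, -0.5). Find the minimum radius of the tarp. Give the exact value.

5

Call the three points A, B, C in the order given.
Side lengths²: AB² = 100, AC² = 15.25, BC² = 55.25.
Since AB² = 100 ≥ 55.25 + 15.25 = 70.5, the angle opposite AB is not acute, so the smallest enclosing circle has AB as diameter.
Centre = midpoint of AB = (1, -3), r² = 100/4 = 25.
r = √25 = 5.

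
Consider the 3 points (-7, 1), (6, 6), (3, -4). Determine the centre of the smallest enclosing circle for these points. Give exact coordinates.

(-3/46, 109/46)

Call the three points A, B, C in the order given.
Side lengths²: AB² = 194, AC² = 125, BC² = 109.
Since AB² = 194 < 125 + 109 = 234, the triangle is acute, so the smallest enclosing circle is the circumcircle.
Circumcentre = (-3/46, 109/46), r² = 52865/1058.
Centre = (-3/46, 109/46).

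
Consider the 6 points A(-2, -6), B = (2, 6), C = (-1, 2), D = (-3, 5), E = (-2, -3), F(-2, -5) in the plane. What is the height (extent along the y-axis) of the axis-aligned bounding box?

max y = 6, min y = -6, so height = 12.

12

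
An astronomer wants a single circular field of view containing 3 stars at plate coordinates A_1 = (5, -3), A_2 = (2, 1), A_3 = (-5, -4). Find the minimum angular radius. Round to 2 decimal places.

Side lengths²: A_1A_2² = 25, A_1A_3² = 101, A_2A_3² = 74.
Since A_1A_3² = 101 ≥ 74 + 25 = 99, the angle opposite A_1A_3 is not acute, so the smallest enclosing circle has A_1A_3 as diameter.
Centre = midpoint of A_1A_3 = (0, -3.5), r² = 101/4 = 25.25.
r = √(25.25) ≈ 5.02.

5.02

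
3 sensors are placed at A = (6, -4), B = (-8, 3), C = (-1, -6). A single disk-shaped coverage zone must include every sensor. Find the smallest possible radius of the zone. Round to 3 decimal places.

Side lengths²: AB² = 245, AC² = 53, BC² = 130.
Since AB² = 245 ≥ 130 + 53 = 183, the angle opposite AB is not acute, so the smallest enclosing circle has AB as diameter.
Centre = midpoint of AB = (-1, -0.5), r² = 245/4 = 61.25.
r = √(61.25) ≈ 7.826.

7.826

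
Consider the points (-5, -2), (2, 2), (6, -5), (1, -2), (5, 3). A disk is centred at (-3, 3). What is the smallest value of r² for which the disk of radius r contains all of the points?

145

The required radius is the distance from (-3, 3) to the farthest point.
Squared distances: 29, 26, 145, 41, 64.
Maximum is 145, attained at (6, -5).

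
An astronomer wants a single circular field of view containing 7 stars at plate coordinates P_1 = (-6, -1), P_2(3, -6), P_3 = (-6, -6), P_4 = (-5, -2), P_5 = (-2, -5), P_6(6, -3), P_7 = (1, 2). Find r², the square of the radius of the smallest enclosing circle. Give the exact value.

A smallest enclosing disk is always determined by at most three of the input points on its boundary.
The minimum enclosing circle is determined by three boundary points: P_1, P_3, P_6.
Their circumcentre is (-0.25, -3.5) with r² = 39.3125.
The farthest remaining point P_7 is at distance² 31.8125 ≤ 39.3125.

39.3125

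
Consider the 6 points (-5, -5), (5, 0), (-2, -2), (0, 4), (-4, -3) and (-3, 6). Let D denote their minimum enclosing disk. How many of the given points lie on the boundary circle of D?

3

The minimum enclosing circle is determined by three boundary points: (-5, -5), (5, 0), (-3, 6).
Their circumcentre is (-1.25, 0) with r² = 39.0625.
The farthest remaining point (0, 4) is at distance² 17.5625 ≤ 39.0625.
The points at distance exactly r from the centre are (-5, -5), (5, 0), (-3, 6) — 3 points.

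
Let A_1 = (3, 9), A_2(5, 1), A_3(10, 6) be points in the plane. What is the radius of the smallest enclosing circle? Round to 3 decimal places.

4.441

Side lengths²: A_1A_2² = 68, A_1A_3² = 58, A_2A_3² = 50.
Since A_1A_2² = 68 < 58 + 50 = 108, the triangle is acute, so the smallest enclosing circle is the circumcircle.
Circumcentre = (5.6, 5.4), r² = 19.72.
r = √(19.72) ≈ 4.441.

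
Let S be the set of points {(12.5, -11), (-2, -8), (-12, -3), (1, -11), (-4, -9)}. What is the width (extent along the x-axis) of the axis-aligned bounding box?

24.5

max x = 12.5, min x = -12, so width = 24.5.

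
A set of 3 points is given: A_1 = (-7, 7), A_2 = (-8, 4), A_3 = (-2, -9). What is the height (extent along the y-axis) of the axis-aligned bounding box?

16

max y = 7, min y = -9, so height = 16.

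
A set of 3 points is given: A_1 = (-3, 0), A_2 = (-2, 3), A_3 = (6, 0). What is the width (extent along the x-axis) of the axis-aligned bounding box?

max x = 6, min x = -3, so width = 9.

9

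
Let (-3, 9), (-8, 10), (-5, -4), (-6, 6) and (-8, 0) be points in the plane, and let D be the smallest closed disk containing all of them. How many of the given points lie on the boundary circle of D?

2

By Welzl's lemma the MEC is supported by two points (diametrically opposite) or three points (on a circumcircle).
The farthest pair is (-8, 10)–(-5, -4) with squared distance 205. The circle on this segment as diameter has centre (-6.5, 3) and r² = 205/4 = 51.25.
Check (-3, 9): distance² to centre = 48.25 ≤ 51.25, so it lies inside.
All remaining points lie in this disk, and no smaller disk contains both endpoints, so this is the minimum enclosing circle.
The points at distance exactly r from the centre are (-8, 10), (-5, -4) — 2 points.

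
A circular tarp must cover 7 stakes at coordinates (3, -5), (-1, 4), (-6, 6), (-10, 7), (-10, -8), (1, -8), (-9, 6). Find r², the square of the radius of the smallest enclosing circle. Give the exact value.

The minimum enclosing circle of a finite set is fixed by two of the points (as a diameter) or three (as a circumcircle).
The farthest pair is (-10, 7)–(1, -8) with squared distance 346. The circle on this segment as diameter has centre (-4.5, -0.5) and r² = 346/4 = 86.5.
Check (3, -5): distance² to centre = 76.5 ≤ 86.5, so it lies inside.
All remaining points lie in this disk, and no smaller disk contains both endpoints, so this is the minimum enclosing circle.

86.5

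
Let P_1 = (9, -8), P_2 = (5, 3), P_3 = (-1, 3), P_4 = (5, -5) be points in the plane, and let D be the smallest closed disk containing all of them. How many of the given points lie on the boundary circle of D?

2

By Welzl's lemma the MEC is supported by two points (diametrically opposite) or three points (on a circumcircle).
The farthest pair is P_1–P_3 with squared distance 221. The circle on this segment as diameter has centre (4, -2.5) and r² = 221/4 = 55.25.
Check P_2: distance² to centre = 31.25 ≤ 55.25, so it lies inside.
All remaining points lie in this disk, and no smaller disk contains both endpoints, so this is the minimum enclosing circle.
The points at distance exactly r from the centre are P_1, P_3 — 2 points.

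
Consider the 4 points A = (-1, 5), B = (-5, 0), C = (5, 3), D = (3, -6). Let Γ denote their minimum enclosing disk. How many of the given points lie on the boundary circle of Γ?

A smallest enclosing disk is always determined by at most three of the input points on its boundary.
The minimum enclosing circle is determined by three boundary points: A, B, D.
Their circumcentre is (0.828125, -0.5625) with r² = 34.2834472656.
The farthest remaining point C is at distance² 30.0959472656 ≤ 34.2834472656.
The points at distance exactly r from the centre are A, B, D — 3 points.

3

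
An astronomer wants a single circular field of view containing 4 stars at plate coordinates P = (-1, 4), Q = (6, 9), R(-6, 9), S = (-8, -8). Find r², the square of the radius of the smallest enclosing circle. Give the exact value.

A smallest enclosing disk is always determined by at most three of the input points on its boundary.
The farthest pair is Q–S with squared distance 485. The circle on this segment as diameter has centre (-1, 0.5) and r² = 485/4 = 121.25.
Check P: distance² to centre = 12.25 ≤ 121.25, so it lies inside.
All remaining points lie in this disk, and no smaller disk contains both endpoints, so this is the minimum enclosing circle.

121.25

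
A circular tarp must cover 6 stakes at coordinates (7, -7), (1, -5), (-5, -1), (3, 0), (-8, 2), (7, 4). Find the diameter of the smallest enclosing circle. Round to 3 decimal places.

A smallest enclosing disk is always determined by at most three of the input points on its boundary.
The minimum enclosing circle is determined by three boundary points: (7, -7), (-8, 2), (7, 4).
Their circumcentre is (0.1, -1.5) with r² = 77.86.
The farthest remaining point (-5, -1) is at distance² 26.26 ≤ 77.86.
Diameter = 2r = 2√(77.86) ≈ 17.648.

17.648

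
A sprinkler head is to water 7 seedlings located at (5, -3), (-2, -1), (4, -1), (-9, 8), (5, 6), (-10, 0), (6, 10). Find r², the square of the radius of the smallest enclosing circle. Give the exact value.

98345/1089

By Welzl's lemma the MEC is supported by two points (diametrically opposite) or three points (on a circumcircle).
The minimum enclosing circle is determined by three boundary points: (5, -3), (-10, 0), (6, 10).
Their circumcentre is (-46/33, 133/33) with r² = 98345/1089.
The farthest remaining point (-9, 8) is at distance² 80162/1089 ≤ 98345/1089.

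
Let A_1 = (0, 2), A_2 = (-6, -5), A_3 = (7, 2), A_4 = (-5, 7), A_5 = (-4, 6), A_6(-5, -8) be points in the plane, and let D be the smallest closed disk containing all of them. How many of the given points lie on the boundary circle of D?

The minimum enclosing circle is determined by three boundary points: A_3, A_4, A_6.
Their circumcentre is (-13/12, -0.5) with r² = 10309/144.
The farthest remaining point A_5 is at distance² 7309/144 ≤ 10309/144.
The points at distance exactly r from the centre are A_3, A_4, A_6 — 3 points.

3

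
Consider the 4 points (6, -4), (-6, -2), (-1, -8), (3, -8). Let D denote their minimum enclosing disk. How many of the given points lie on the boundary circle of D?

2

By Welzl's lemma the MEC is supported by two points (diametrically opposite) or three points (on a circumcircle).
The farthest pair is (6, -4)–(-6, -2) with squared distance 148. The circle on this segment as diameter has centre (0, -3) and r² = 148/4 = 37.
Check (-1, -8): distance² to centre = 26 ≤ 37, so it lies inside.
All remaining points lie in this disk, and no smaller disk contains both endpoints, so this is the minimum enclosing circle.
The points at distance exactly r from the centre are (6, -4), (-6, -2) — 2 points.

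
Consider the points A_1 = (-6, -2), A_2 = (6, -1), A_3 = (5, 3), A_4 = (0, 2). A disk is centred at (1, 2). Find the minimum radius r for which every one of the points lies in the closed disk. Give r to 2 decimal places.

8.06

The required radius is the distance from (1, 2) to the farthest point.
Squared distances: 65, 34, 17, 1.
Maximum is 65, attained at A_1.
r = √65 ≈ 8.06.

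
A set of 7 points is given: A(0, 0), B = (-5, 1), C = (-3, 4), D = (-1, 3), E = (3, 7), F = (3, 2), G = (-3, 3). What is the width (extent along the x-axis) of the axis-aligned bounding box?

8

max x = 3, min x = -5, so width = 8.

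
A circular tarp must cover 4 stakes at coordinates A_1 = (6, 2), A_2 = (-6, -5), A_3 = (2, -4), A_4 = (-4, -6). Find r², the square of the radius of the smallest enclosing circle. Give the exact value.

The farthest pair is A_1–A_2 with squared distance 193. The circle on this segment as diameter has centre (0, -1.5) and r² = 193/4 = 48.25.
Check A_3: distance² to centre = 10.25 ≤ 48.25, so it lies inside.
All remaining points lie in this disk, and no smaller disk contains both endpoints, so this is the minimum enclosing circle.

48.25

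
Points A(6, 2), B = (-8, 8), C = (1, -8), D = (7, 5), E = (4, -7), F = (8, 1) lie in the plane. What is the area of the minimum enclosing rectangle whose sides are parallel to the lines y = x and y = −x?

In coordinates u = x + y, v = x − y the rectangle is axis-aligned; the map (x,y)→(u,v) scales areas by 2.
u-values: 8, 0, -7, 12, -3, 9; range = 12 − (-7) = 19.
v-values: 4, -16, 9, 2, 11, 7; range = 11 − (-16) = 27.
Area = (19 × 27) / 2 = 256.5.

256.5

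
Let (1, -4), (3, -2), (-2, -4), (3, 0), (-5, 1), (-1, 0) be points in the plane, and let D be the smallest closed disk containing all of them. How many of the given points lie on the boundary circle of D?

By Welzl's lemma the MEC is supported by two points (diametrically opposite) or three points (on a circumcircle).
The farthest pair is (3, -2)–(-5, 1) with squared distance 73. The circle on this segment as diameter has centre (-1, -0.5) and r² = 73/4 = 18.25.
Check (1, -4): distance² to centre = 16.25 ≤ 18.25, so it lies inside.
All remaining points lie in this disk, and no smaller disk contains both endpoints, so this is the minimum enclosing circle.
The points at distance exactly r from the centre are (3, -2), (-5, 1) — 2 points.

2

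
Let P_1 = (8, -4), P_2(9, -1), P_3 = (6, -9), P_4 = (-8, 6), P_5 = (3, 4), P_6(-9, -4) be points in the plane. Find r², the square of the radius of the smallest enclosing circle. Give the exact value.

105.25

A smallest enclosing disk is always determined by at most three of the input points on its boundary.
The farthest pair is P_3–P_4 with squared distance 421. The circle on this segment as diameter has centre (-1, -1.5) and r² = 421/4 = 105.25.
Check P_1: distance² to centre = 87.25 ≤ 105.25, so it lies inside.
All remaining points lie in this disk, and no smaller disk contains both endpoints, so this is the minimum enclosing circle.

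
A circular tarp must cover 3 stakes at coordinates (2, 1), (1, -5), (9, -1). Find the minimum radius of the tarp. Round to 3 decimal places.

4.501

Call the three points A, B, C in the order given.
Side lengths²: AB² = 37, AC² = 53, BC² = 80.
Since BC² = 80 < 53 + 37 = 90, the triangle is acute, so the smallest enclosing circle is the circumcircle.
Circumcentre = (105/22, -28/11), r² = 9805/484.
r = √(9805/484) ≈ 4.501.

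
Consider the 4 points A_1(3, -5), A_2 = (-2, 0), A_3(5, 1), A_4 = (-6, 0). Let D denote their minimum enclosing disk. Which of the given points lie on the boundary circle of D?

The minimum enclosing circle of a finite set is fixed by two of the points (as a diameter) or three (as a circumcircle).
The minimum enclosing circle is determined by three boundary points: A_1, A_3, A_4.
Their circumcentre is (-0.40625, -0.53125) with r² = 31.572265625.
The farthest remaining point A_2 is at distance² 2.822265625 ≤ 31.572265625.
The points at distance exactly r from the centre are A_1, A_3, A_4 — 3 points.

A_1, A_3, A_4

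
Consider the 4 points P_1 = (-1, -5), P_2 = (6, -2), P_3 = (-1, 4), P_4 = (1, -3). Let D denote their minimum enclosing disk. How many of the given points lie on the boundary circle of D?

3

The minimum enclosing circle of a finite set is fixed by two of the points (as a diameter) or three (as a circumcircle).
The minimum enclosing circle is determined by three boundary points: P_1, P_2, P_3.
Their circumcentre is (17/14, -0.5) with r² = 2465/98.
The farthest remaining point P_4 is at distance² 617/98 ≤ 2465/98.
The points at distance exactly r from the centre are P_1, P_2, P_3 — 3 points.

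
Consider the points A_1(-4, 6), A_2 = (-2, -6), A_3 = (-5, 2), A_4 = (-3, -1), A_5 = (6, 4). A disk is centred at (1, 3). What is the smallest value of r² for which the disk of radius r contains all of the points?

90

The required radius is the distance from (1, 3) to the farthest point.
Squared distances: 34, 90, 37, 32, 26.
Maximum is 90, attained at A_2.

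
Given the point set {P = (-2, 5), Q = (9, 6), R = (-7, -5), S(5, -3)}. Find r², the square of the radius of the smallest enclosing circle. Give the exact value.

A smallest enclosing disk is always determined by at most three of the input points on its boundary.
The farthest pair is Q–R with squared distance 377. The circle on this segment as diameter has centre (1, 0.5) and r² = 377/4 = 94.25.
Check P: distance² to centre = 29.25 ≤ 94.25, so it lies inside.
All remaining points lie in this disk, and no smaller disk contains both endpoints, so this is the minimum enclosing circle.

94.25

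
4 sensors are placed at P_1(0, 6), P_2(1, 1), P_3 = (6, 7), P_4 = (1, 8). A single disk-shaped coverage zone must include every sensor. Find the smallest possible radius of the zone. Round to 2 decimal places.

By Welzl's lemma the MEC is supported by two points (diametrically opposite) or three points (on a circumcircle).
The minimum enclosing circle is determined by three boundary points: P_2, P_3, P_4.
Their circumcentre is (2.9, 4.5) with r² = 15.86.
The farthest remaining point P_1 is at distance² 10.66 ≤ 15.86.
r = √(15.86) ≈ 3.98.

3.98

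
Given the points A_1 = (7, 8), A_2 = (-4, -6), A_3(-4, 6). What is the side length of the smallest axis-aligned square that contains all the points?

The bounding box has width 11 and height 14.
An axis-aligned square enclosing the set must have side ≥ max(width, height).
So the minimum side is max(11, 14) = 14.

14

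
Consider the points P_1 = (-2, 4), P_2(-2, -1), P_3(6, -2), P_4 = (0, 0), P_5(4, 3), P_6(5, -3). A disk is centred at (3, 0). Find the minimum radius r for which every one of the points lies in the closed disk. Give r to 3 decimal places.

The required radius is the distance from (3, 0) to the farthest point.
Squared distances: 41, 26, 13, 9, 10, 13.
Maximum is 41, attained at P_1.
r = √41 ≈ 6.403.

6.403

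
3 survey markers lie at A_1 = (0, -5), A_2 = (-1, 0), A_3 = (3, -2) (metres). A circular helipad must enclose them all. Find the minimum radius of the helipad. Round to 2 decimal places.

Side lengths²: A_1A_2² = 26, A_1A_3² = 18, A_2A_3² = 20.
Since A_1A_2² = 26 < 20 + 18 = 38, the triangle is acute, so the smallest enclosing circle is the circumcircle.
Circumcentre = (1/3, -7/3), r² = 65/9.
r = √(65/9) ≈ 2.69.

2.69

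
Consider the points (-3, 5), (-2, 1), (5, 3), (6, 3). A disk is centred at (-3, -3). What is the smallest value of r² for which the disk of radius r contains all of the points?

The required radius is the distance from (-3, -3) to the farthest point.
Squared distances: 64, 17, 100, 117.
Maximum is 117, attained at (6, 3).

117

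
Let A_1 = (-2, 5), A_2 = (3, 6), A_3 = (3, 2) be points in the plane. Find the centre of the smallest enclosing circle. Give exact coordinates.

(0.8, 4)

Side lengths²: A_1A_2² = 26, A_1A_3² = 34, A_2A_3² = 16.
Since A_1A_3² = 34 < 26 + 16 = 42, the triangle is acute, so the smallest enclosing circle is the circumcircle.
Circumcentre = (0.8, 4), r² = 8.84.
Centre = (0.8, 4).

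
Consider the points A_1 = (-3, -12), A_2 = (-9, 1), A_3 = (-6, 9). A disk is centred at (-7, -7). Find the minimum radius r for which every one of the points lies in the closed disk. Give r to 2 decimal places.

16.03

The required radius is the distance from (-7, -7) to the farthest point.
Squared distances: 41, 68, 257.
Maximum is 257, attained at A_3.
r = √257 ≈ 16.03.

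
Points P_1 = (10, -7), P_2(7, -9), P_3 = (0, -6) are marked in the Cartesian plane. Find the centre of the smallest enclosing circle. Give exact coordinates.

(5, -6.5)

Side lengths²: P_1P_2² = 13, P_1P_3² = 101, P_2P_3² = 58.
Since P_1P_3² = 101 ≥ 58 + 13 = 71, the angle opposite P_1P_3 is not acute, so the smallest enclosing circle has P_1P_3 as diameter.
Centre = midpoint of P_1P_3 = (5, -6.5), r² = 101/4 = 25.25.
Centre = (5, -6.5).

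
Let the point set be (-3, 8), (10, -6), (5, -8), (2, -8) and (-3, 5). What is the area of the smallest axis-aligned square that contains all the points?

256

The bounding box has width 13 and height 16.
An axis-aligned square enclosing the set must have side ≥ max(width, height).
So the minimum side is max(13, 16) = 16.
Area = 16² = 256.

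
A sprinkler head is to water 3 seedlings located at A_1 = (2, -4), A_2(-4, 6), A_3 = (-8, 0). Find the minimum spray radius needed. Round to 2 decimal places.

5.96

Side lengths²: A_1A_2² = 136, A_1A_3² = 116, A_2A_3² = 52.
Since A_1A_2² = 136 < 116 + 52 = 168, the triangle is acute, so the smallest enclosing circle is the circumcircle.
Circumcentre = (-39/19, 7/19), r² = 12818/361.
r = √(12818/361) ≈ 5.96.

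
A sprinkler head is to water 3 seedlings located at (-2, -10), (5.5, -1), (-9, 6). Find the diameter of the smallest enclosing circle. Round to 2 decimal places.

Call the three points A, B, C in the order given.
Side lengths²: AB² = 137.25, AC² = 305, BC² = 259.25.
Since AC² = 305 < 259.25 + 137.25 = 396.5, the triangle is acute, so the smallest enclosing circle is the circumcircle.
Circumcentre = (-3.5, -1.125), r² = 81.015625.
Diameter = 2r = 2√(81.015625) ≈ 18.00.

18.00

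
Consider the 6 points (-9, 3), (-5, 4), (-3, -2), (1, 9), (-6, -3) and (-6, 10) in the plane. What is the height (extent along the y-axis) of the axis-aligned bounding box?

max y = 10, min y = -3, so height = 13.

13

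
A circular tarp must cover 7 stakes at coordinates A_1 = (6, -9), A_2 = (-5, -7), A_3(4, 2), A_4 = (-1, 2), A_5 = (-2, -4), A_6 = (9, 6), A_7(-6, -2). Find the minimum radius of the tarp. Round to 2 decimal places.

A smallest enclosing disk is always determined by at most three of the input points on its boundary.
The farthest pair is A_2–A_6 with squared distance 365. The circle on this segment as diameter has centre (2, -0.5) and r² = 365/4 = 91.25.
Check A_1: distance² to centre = 88.25 ≤ 91.25, so it lies inside.
All remaining points lie in this disk, and no smaller disk contains both endpoints, so this is the minimum enclosing circle.
r = √(91.25) ≈ 9.55.

9.55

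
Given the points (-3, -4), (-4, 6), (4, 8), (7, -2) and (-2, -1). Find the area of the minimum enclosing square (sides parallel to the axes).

144

The bounding box has width 11 and height 12.
An axis-aligned square enclosing the set must have side ≥ max(width, height).
So the minimum side is max(11, 12) = 12.
Area = 12² = 144.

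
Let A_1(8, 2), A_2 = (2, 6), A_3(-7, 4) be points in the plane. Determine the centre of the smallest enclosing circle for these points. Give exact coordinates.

Side lengths²: A_1A_2² = 52, A_1A_3² = 229, A_2A_3² = 85.
Since A_1A_3² = 229 ≥ 85 + 52 = 137, the angle opposite A_1A_3 is not acute, so the smallest enclosing circle has A_1A_3 as diameter.
Centre = midpoint of A_1A_3 = (0.5, 3), r² = 229/4 = 57.25.
Centre = (0.5, 3).

(0.5, 3)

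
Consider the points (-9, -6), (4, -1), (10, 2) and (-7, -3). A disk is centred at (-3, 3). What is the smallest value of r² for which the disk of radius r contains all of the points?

170

The required radius is the distance from (-3, 3) to the farthest point.
Squared distances: 117, 65, 170, 52.
Maximum is 170, attained at (10, 2).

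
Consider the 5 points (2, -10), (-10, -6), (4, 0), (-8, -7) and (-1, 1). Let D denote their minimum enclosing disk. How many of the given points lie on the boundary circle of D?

3

The minimum enclosing circle of a finite set is fixed by two of the points (as a diameter) or three (as a circumcircle).
The minimum enclosing circle is determined by three boundary points: (2, -10), (-10, -6), (4, 0).
Their circumcentre is (-2.625, -3.875) with r² = 58.90625.
The farthest remaining point (-8, -7) is at distance² 38.65625 ≤ 58.90625.
The points at distance exactly r from the centre are (2, -10), (-10, -6), (4, 0) — 3 points.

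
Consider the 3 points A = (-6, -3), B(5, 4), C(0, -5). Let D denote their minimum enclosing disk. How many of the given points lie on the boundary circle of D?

Side lengths²: AB² = 170, AC² = 40, BC² = 106.
Since AB² = 170 ≥ 106 + 40 = 146, the angle opposite AB is not acute, so the smallest enclosing circle has AB as diameter.
Centre = midpoint of AB = (-0.5, 0.5), r² = 170/4 = 42.5.
The points at distance exactly r from the centre are A, B — 2 points.

2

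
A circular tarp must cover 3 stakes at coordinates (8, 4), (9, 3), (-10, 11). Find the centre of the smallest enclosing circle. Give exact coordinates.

(-0.5, 7)

Call the three points A, B, C in the order given.
Side lengths²: AB² = 2, AC² = 373, BC² = 425.
Since BC² = 425 ≥ 373 + 2 = 375, the angle opposite BC is not acute, so the smallest enclosing circle has BC as diameter.
Centre = midpoint of BC = (-0.5, 7), r² = 425/4 = 106.25.
Centre = (-0.5, 7).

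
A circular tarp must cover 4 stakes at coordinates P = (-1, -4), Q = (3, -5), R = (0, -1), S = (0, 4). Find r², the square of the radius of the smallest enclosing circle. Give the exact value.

The minimum enclosing circle of a finite set is fixed by two of the points (as a diameter) or three (as a circumcircle).
The farthest pair is Q–S with squared distance 90. The circle on this segment as diameter has centre (1.5, -0.5) and r² = 90/4 = 22.5.
Check P: distance² to centre = 18.5 ≤ 22.5, so it lies inside.
All remaining points lie in this disk, and no smaller disk contains both endpoints, so this is the minimum enclosing circle.

22.5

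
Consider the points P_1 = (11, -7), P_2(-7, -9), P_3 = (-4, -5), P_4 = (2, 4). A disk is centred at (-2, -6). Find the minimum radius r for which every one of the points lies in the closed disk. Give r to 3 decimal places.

The required radius is the distance from (-2, -6) to the farthest point.
Squared distances: 170, 34, 5, 116.
Maximum is 170, attained at P_1.
r = √170 ≈ 13.038.

13.038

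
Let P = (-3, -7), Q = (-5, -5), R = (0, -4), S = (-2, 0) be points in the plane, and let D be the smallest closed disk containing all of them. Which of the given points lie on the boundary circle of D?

P, S

A smallest enclosing disk is always determined by at most three of the input points on its boundary.
The farthest pair is P–S with squared distance 50. The circle on this segment as diameter has centre (-2.5, -3.5) and r² = 50/4 = 12.5.
Check Q: distance² to centre = 8.5 ≤ 12.5, so it lies inside.
All remaining points lie in this disk, and no smaller disk contains both endpoints, so this is the minimum enclosing circle.
The points at distance exactly r from the centre are P, S — 2 points.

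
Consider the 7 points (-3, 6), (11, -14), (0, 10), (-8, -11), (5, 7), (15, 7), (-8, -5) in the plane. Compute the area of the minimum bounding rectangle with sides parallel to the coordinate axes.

552

x ranges over [-8, 15], width 23.
y ranges over [-14, 10], height 24.
Area = 23 × 24 = 552.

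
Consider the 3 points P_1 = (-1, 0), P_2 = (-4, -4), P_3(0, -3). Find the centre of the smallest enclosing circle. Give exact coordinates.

Side lengths²: P_1P_2² = 25, P_1P_3² = 10, P_2P_3² = 17.
Since P_1P_2² = 25 < 17 + 10 = 27, the triangle is acute, so the smallest enclosing circle is the circumcircle.
Circumcentre = (-61/26, -55/26), r² = 2125/338.
Centre = (-61/26, -55/26).

(-61/26, -55/26)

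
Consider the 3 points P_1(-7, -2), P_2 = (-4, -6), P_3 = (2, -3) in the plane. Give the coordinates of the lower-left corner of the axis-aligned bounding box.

x-range [-7, 2], y-range [-6, -2].
The lower-left corner is (-7, -6).

(-7, -6)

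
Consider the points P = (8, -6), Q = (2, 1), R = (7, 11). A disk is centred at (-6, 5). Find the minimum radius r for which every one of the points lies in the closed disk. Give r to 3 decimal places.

17.804

The required radius is the distance from (-6, 5) to the farthest point.
Squared distances: 317, 80, 205.
Maximum is 317, attained at P.
r = √317 ≈ 17.804.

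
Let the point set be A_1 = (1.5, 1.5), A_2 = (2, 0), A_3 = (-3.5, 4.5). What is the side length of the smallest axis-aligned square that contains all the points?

5.5

The bounding box has width 5.5 and height 4.5.
An axis-aligned square enclosing the set must have side ≥ max(width, height).
So the minimum side is max(5.5, 4.5) = 5.5.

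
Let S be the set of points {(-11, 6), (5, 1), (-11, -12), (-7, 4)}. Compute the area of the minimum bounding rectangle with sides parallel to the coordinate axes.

288

x ranges over [-11, 5], width 16.
y ranges over [-12, 6], height 18.
Area = 16 × 18 = 288.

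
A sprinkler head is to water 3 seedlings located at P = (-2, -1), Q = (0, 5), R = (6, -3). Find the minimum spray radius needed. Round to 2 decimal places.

Side lengths²: PQ² = 40, PR² = 68, QR² = 100.
Since QR² = 100 < 68 + 40 = 108, the triangle is acute, so the smallest enclosing circle is the circumcircle.
Circumcentre = (35/13, 10/13), r² = 4250/169.
r = √(4250/169) ≈ 5.01.

5.01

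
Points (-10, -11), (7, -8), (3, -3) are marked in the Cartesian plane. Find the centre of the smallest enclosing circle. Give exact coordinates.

Call the three points A, B, C in the order given.
Side lengths²: AB² = 298, AC² = 233, BC² = 41.
Since AB² = 298 ≥ 233 + 41 = 274, the angle opposite AB is not acute, so the smallest enclosing circle has AB as diameter.
Centre = midpoint of AB = (-1.5, -9.5), r² = 298/4 = 74.5.
Centre = (-1.5, -9.5).

(-1.5, -9.5)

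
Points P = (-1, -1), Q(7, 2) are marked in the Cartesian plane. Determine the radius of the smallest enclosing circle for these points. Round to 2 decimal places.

4.27

The smallest circle enclosing two points has them as diameter endpoints.
Centre = midpoint = (3, 0.5); r² = |PQ|²/4 = 73/4 = 18.25.
r = √(18.25) ≈ 4.27.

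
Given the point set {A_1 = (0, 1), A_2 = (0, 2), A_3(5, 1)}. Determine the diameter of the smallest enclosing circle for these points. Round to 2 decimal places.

5.10

Side lengths²: A_1A_2² = 1, A_1A_3² = 25, A_2A_3² = 26.
Since A_2A_3² = 26 ≥ 25 + 1 = 26, the angle opposite A_2A_3 is not acute, so the smallest enclosing circle has A_2A_3 as diameter.
Centre = midpoint of A_2A_3 = (2.5, 1.5), r² = 26/4 = 6.5.
Diameter = 2r = 2√(6.5) ≈ 5.10.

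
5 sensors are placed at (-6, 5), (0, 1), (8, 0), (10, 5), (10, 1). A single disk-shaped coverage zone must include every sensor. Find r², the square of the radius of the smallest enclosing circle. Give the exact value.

By Welzl's lemma the MEC is supported by two points (diametrically opposite) or three points (on a circumcircle).
The farthest pair is (-6, 5)–(10, 1) with squared distance 272. The circle on this segment as diameter has centre (2, 3) and r² = 272/4 = 68.
Check (0, 1): distance² to centre = 8 ≤ 68, so it lies inside.
All remaining points lie in this disk, and no smaller disk contains both endpoints, so this is the minimum enclosing circle.

68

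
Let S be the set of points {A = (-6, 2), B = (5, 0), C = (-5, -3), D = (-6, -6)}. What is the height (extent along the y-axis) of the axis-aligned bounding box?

max y = 2, min y = -6, so height = 8.

8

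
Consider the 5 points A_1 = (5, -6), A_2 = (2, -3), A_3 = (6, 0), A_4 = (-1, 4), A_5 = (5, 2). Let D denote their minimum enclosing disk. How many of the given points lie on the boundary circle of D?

The minimum enclosing circle of a finite set is fixed by two of the points (as a diameter) or three (as a circumcircle).
The farthest pair is A_1–A_4 with squared distance 136. The circle on this segment as diameter has centre (2, -1) and r² = 136/4 = 34.
Check A_2: distance² to centre = 4 ≤ 34, so it lies inside.
All remaining points lie in this disk, and no smaller disk contains both endpoints, so this is the minimum enclosing circle.
The points at distance exactly r from the centre are A_1, A_4 — 2 points.

2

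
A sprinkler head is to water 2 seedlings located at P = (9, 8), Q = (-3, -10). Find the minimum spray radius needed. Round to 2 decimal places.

10.82

The smallest circle enclosing two points has them as diameter endpoints.
Centre = midpoint = (3, -1); r² = |PQ|²/4 = 468/4 = 117.
r = √117 ≈ 10.82.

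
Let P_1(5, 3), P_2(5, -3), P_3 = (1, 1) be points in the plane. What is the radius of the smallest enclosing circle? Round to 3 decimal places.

Side lengths²: P_1P_2² = 36, P_1P_3² = 20, P_2P_3² = 32.
Since P_1P_2² = 36 < 32 + 20 = 52, the triangle is acute, so the smallest enclosing circle is the circumcircle.
Circumcentre = (4, 0), r² = 10.
r = √10 ≈ 3.162.

3.162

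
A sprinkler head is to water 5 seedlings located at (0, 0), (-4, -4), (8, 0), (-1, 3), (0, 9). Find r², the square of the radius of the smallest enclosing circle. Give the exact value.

The minimum enclosing circle is determined by three boundary points: (-4, -4), (8, 0), (0, 9).
Their circumcentre is (11/14, 23/14) with r² = 5365/98.
The farthest remaining point (-1, 3) is at distance² 493/98 ≤ 5365/98.

5365/98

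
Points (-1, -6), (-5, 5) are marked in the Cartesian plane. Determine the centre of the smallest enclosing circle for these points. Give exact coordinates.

The smallest circle enclosing two points has them as diameter endpoints.
Centre = midpoint = (-3, -0.5); r² = |(-1, -6)−(-5, 5)|²/4 = 137/4 = 34.25.
Centre = (-3, -0.5).

(-3, -0.5)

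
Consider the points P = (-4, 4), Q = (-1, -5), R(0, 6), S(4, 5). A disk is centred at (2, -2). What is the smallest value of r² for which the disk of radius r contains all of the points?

72

The required radius is the distance from (2, -2) to the farthest point.
Squared distances: 72, 18, 68, 53.
Maximum is 72, attained at P.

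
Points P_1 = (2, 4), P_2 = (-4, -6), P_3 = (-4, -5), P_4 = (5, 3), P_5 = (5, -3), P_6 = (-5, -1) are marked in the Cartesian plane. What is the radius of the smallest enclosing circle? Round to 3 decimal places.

A smallest enclosing disk is always determined by at most three of the input points on its boundary.
The farthest pair is P_2–P_4 with squared distance 162. The circle on this segment as diameter has centre (0.5, -1.5) and r² = 162/4 = 40.5.
Check P_1: distance² to centre = 32.5 ≤ 40.5, so it lies inside.
All remaining points lie in this disk, and no smaller disk contains both endpoints, so this is the minimum enclosing circle.
r = √(40.5) ≈ 6.364.

6.364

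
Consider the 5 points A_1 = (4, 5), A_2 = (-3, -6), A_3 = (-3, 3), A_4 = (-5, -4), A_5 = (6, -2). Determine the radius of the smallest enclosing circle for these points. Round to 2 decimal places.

6.52

A smallest enclosing disk is always determined by at most three of the input points on its boundary.
The farthest pair is A_1–A_2 with squared distance 170. The circle on this segment as diameter has centre (0.5, -0.5) and r² = 170/4 = 42.5.
Check A_3: distance² to centre = 24.5 ≤ 42.5, so it lies inside.
All remaining points lie in this disk, and no smaller disk contains both endpoints, so this is the minimum enclosing circle.
r = √(42.5) ≈ 6.52.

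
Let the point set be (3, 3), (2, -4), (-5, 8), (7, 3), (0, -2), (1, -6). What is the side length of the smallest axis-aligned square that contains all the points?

14

The bounding box has width 12 and height 14.
An axis-aligned square enclosing the set must have side ≥ max(width, height).
So the minimum side is max(12, 14) = 14.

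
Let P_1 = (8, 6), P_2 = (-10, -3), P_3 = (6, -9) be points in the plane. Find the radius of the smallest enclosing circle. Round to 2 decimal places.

Side lengths²: P_1P_2² = 405, P_1P_3² = 229, P_2P_3² = 292.
Since P_1P_2² = 405 < 292 + 229 = 521, the triangle is acute, so the smallest enclosing circle is the circumcircle.
Circumcentre = (1/28, -4/7), r² = 83585/784.
r = √(83585/784) ≈ 10.33.

10.33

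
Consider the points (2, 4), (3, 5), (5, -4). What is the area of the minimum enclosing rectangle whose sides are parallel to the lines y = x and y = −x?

In coordinates u = x + y, v = x − y the rectangle is axis-aligned; the map (x,y)→(u,v) scales areas by 2.
u-values: 6, 8, 1; range = 8 − 1 = 7.
v-values: -2, -2, 9; range = 9 − (-2) = 11.
Area = (7 × 11) / 2 = 38.5.

38.5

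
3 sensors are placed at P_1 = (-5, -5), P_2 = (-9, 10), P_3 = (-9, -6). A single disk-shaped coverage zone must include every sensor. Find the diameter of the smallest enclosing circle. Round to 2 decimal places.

Side lengths²: P_1P_2² = 241, P_1P_3² = 17, P_2P_3² = 256.
Since P_2P_3² = 256 < 241 + 17 = 258, the triangle is acute, so the smallest enclosing circle is the circumcircle.
Circumcentre = (-8.875, 2), r² = 64.015625.
Diameter = 2r = 2√(64.015625) ≈ 16.00.

16.00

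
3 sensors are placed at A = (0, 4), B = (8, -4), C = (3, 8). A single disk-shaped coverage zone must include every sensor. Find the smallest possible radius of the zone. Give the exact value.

Side lengths²: AB² = 128, AC² = 25, BC² = 169.
Since BC² = 169 ≥ 128 + 25 = 153, the angle opposite BC is not acute, so the smallest enclosing circle has BC as diameter.
Centre = midpoint of BC = (5.5, 2), r² = 169/4 = 42.25.
r = √(42.25) = 6.5.

6.5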